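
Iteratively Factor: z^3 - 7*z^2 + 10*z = (z - 5)*(z^2 - 2*z) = z*(z - 5)*(z - 2)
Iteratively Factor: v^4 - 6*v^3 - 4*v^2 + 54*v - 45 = (v + 3)*(v^3 - 9*v^2 + 23*v - 15) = (v - 3)*(v + 3)*(v^2 - 6*v + 5) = (v - 3)*(v - 1)*(v + 3)*(v - 5)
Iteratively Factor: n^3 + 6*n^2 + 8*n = (n + 4)*(n^2 + 2*n) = (n + 2)*(n + 4)*(n)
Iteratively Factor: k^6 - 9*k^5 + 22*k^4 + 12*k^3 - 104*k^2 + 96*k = (k - 2)*(k^5 - 7*k^4 + 8*k^3 + 28*k^2 - 48*k) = (k - 3)*(k - 2)*(k^4 - 4*k^3 - 4*k^2 + 16*k) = (k - 3)*(k - 2)*(k + 2)*(k^3 - 6*k^2 + 8*k) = (k - 4)*(k - 3)*(k - 2)*(k + 2)*(k^2 - 2*k) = k*(k - 4)*(k - 3)*(k - 2)*(k + 2)*(k - 2)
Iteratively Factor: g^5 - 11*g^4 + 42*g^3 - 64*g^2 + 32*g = (g - 2)*(g^4 - 9*g^3 + 24*g^2 - 16*g) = (g - 4)*(g - 2)*(g^3 - 5*g^2 + 4*g) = (g - 4)*(g - 2)*(g - 1)*(g^2 - 4*g) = g*(g - 4)*(g - 2)*(g - 1)*(g - 4)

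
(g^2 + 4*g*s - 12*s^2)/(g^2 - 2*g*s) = (g + 6*s)/g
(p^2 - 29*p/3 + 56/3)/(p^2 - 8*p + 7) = (p - 8/3)/(p - 1)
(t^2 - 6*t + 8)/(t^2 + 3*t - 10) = (t - 4)/(t + 5)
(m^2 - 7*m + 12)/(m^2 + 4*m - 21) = (m - 4)/(m + 7)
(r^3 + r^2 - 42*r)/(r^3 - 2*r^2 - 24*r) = (r + 7)/(r + 4)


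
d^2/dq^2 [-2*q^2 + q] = -4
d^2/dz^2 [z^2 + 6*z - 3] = 2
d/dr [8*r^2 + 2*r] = 16*r + 2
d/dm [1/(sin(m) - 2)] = -cos(m)/(sin(m) - 2)^2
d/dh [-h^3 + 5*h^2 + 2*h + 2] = -3*h^2 + 10*h + 2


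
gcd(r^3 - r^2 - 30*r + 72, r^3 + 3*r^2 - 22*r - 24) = r^2 + 2*r - 24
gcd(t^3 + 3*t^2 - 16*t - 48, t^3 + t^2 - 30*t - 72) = t^2 + 7*t + 12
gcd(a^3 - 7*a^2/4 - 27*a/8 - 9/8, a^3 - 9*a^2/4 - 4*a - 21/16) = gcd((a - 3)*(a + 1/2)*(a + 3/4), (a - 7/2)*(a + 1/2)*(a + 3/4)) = a^2 + 5*a/4 + 3/8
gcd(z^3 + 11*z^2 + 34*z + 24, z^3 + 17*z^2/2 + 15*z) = z + 6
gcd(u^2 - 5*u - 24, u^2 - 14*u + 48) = u - 8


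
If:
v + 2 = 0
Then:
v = -2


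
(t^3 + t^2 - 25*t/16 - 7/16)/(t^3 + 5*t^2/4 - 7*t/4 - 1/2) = (t + 7/4)/(t + 2)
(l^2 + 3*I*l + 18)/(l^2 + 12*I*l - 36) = (l - 3*I)/(l + 6*I)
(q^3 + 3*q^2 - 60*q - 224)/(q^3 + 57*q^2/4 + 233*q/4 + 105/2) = 4*(q^2 - 4*q - 32)/(4*q^2 + 29*q + 30)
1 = 1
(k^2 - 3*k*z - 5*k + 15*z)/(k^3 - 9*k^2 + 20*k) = (k - 3*z)/(k*(k - 4))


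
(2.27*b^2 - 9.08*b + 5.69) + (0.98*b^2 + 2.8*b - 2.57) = 3.25*b^2 - 6.28*b + 3.12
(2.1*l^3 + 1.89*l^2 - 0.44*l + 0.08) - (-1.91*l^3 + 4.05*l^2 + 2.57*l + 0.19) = 4.01*l^3 - 2.16*l^2 - 3.01*l - 0.11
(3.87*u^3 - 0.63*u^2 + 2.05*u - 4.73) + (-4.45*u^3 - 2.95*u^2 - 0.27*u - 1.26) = -0.58*u^3 - 3.58*u^2 + 1.78*u - 5.99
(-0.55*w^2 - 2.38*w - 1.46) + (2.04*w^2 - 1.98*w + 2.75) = 1.49*w^2 - 4.36*w + 1.29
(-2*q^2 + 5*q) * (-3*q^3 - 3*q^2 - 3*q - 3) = 6*q^5 - 9*q^4 - 9*q^3 - 9*q^2 - 15*q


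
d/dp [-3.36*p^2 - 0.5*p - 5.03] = -6.72*p - 0.5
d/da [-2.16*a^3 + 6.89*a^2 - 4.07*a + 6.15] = -6.48*a^2 + 13.78*a - 4.07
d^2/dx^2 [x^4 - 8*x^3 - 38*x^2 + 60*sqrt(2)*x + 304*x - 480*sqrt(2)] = 12*x^2 - 48*x - 76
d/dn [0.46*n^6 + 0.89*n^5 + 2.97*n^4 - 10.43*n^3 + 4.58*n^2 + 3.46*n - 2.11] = 2.76*n^5 + 4.45*n^4 + 11.88*n^3 - 31.29*n^2 + 9.16*n + 3.46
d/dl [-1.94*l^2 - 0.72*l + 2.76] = -3.88*l - 0.72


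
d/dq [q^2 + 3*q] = 2*q + 3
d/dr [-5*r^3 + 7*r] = 7 - 15*r^2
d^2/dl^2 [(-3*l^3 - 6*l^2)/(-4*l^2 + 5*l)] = 390/(64*l^3 - 240*l^2 + 300*l - 125)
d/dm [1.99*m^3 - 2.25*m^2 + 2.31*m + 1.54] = 5.97*m^2 - 4.5*m + 2.31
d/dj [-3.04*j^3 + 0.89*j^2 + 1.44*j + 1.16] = -9.12*j^2 + 1.78*j + 1.44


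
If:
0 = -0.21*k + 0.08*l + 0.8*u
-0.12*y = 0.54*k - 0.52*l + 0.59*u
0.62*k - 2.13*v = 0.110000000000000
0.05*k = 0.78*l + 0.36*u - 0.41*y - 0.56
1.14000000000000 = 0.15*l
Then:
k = 4.11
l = 7.60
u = 0.32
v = 1.14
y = 12.87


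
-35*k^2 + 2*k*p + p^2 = (-5*k + p)*(7*k + p)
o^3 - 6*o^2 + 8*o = o*(o - 4)*(o - 2)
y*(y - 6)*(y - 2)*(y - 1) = y^4 - 9*y^3 + 20*y^2 - 12*y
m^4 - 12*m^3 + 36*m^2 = m^2*(m - 6)^2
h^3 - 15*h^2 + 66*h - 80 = (h - 8)*(h - 5)*(h - 2)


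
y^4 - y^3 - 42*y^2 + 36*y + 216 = (y - 6)*(y - 3)*(y + 2)*(y + 6)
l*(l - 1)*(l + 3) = l^3 + 2*l^2 - 3*l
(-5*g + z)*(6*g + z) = -30*g^2 + g*z + z^2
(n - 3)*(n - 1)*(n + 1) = n^3 - 3*n^2 - n + 3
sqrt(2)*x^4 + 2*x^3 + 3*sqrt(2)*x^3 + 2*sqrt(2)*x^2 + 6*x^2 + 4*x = x*(x + 2)*(x + sqrt(2))*(sqrt(2)*x + sqrt(2))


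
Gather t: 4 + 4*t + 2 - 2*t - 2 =2*t + 4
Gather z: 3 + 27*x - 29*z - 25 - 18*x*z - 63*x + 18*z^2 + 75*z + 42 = -36*x + 18*z^2 + z*(46 - 18*x) + 20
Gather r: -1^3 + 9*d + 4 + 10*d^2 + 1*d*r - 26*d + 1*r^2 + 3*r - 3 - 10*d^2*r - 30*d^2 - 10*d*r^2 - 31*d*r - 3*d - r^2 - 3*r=-20*d^2 - 10*d*r^2 - 20*d + r*(-10*d^2 - 30*d)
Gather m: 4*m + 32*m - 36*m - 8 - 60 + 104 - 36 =0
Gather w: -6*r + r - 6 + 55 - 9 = 40 - 5*r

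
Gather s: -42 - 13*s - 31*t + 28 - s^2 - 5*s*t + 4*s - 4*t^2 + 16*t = -s^2 + s*(-5*t - 9) - 4*t^2 - 15*t - 14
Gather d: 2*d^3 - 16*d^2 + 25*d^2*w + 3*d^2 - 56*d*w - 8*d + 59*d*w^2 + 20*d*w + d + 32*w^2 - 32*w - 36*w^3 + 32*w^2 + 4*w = 2*d^3 + d^2*(25*w - 13) + d*(59*w^2 - 36*w - 7) - 36*w^3 + 64*w^2 - 28*w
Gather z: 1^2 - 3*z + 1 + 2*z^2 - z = 2*z^2 - 4*z + 2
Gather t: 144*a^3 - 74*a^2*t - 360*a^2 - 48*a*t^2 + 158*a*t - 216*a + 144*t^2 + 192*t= 144*a^3 - 360*a^2 - 216*a + t^2*(144 - 48*a) + t*(-74*a^2 + 158*a + 192)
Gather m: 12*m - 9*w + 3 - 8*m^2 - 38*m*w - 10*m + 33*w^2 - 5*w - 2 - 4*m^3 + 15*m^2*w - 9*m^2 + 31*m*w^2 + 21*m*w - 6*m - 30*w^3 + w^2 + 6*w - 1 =-4*m^3 + m^2*(15*w - 17) + m*(31*w^2 - 17*w - 4) - 30*w^3 + 34*w^2 - 8*w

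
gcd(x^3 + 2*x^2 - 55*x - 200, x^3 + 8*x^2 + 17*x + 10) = x + 5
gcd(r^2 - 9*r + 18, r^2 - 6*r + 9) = r - 3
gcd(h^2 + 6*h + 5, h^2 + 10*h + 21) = 1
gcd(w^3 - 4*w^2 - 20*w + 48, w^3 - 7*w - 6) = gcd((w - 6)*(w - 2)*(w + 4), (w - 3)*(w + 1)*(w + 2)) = 1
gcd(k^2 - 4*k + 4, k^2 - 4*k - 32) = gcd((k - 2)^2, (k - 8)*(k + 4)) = 1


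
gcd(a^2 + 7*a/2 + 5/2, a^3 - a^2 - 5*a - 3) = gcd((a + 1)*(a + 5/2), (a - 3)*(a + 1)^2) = a + 1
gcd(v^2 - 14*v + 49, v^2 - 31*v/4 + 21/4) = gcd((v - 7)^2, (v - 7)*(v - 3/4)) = v - 7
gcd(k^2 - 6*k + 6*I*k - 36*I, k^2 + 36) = k + 6*I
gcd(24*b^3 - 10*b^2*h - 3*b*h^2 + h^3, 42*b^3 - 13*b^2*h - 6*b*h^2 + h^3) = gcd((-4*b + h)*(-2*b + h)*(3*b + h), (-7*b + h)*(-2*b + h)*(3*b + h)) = 6*b^2 - b*h - h^2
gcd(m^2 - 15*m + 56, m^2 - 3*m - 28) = m - 7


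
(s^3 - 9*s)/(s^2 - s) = (s^2 - 9)/(s - 1)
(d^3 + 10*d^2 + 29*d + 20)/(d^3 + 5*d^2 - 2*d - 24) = (d^2 + 6*d + 5)/(d^2 + d - 6)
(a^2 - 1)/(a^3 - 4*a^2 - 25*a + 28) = (a + 1)/(a^2 - 3*a - 28)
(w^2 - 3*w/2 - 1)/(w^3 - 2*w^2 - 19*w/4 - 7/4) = 2*(w - 2)/(2*w^2 - 5*w - 7)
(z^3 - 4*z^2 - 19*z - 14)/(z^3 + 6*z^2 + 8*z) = (z^2 - 6*z - 7)/(z*(z + 4))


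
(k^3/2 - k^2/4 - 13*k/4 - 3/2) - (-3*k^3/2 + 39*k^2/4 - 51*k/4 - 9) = 2*k^3 - 10*k^2 + 19*k/2 + 15/2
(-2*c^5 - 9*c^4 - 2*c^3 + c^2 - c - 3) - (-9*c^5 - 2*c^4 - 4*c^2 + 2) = 7*c^5 - 7*c^4 - 2*c^3 + 5*c^2 - c - 5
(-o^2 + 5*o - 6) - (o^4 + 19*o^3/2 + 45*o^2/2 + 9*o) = -o^4 - 19*o^3/2 - 47*o^2/2 - 4*o - 6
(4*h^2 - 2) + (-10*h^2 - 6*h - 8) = -6*h^2 - 6*h - 10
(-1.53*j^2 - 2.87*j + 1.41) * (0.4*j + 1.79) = -0.612*j^3 - 3.8867*j^2 - 4.5733*j + 2.5239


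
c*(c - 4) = c^2 - 4*c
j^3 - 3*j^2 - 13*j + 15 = (j - 5)*(j - 1)*(j + 3)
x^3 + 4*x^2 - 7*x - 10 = (x - 2)*(x + 1)*(x + 5)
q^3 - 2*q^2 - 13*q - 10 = (q - 5)*(q + 1)*(q + 2)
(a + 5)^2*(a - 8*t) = a^3 - 8*a^2*t + 10*a^2 - 80*a*t + 25*a - 200*t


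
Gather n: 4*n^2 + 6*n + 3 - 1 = 4*n^2 + 6*n + 2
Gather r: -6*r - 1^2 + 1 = -6*r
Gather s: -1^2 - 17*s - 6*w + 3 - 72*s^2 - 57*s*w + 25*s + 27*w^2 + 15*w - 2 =-72*s^2 + s*(8 - 57*w) + 27*w^2 + 9*w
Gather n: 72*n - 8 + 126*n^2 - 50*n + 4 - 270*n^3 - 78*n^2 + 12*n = -270*n^3 + 48*n^2 + 34*n - 4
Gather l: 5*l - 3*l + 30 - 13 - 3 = 2*l + 14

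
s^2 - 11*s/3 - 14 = (s - 6)*(s + 7/3)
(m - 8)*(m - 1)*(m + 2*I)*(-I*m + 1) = -I*m^4 + 3*m^3 + 9*I*m^3 - 27*m^2 - 6*I*m^2 + 24*m - 18*I*m + 16*I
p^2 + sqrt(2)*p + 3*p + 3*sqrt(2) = (p + 3)*(p + sqrt(2))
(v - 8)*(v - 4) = v^2 - 12*v + 32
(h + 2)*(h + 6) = h^2 + 8*h + 12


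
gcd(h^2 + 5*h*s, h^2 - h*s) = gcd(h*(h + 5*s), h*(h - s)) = h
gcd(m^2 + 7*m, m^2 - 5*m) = m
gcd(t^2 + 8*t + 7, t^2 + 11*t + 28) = t + 7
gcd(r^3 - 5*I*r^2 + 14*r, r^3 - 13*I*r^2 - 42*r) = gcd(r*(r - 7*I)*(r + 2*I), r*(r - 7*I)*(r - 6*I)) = r^2 - 7*I*r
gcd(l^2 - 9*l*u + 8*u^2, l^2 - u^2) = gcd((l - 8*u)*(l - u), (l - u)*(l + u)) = -l + u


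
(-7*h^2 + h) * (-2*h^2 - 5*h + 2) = 14*h^4 + 33*h^3 - 19*h^2 + 2*h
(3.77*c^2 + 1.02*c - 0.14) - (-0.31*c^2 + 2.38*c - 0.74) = 4.08*c^2 - 1.36*c + 0.6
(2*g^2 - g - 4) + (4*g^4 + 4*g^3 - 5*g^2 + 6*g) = 4*g^4 + 4*g^3 - 3*g^2 + 5*g - 4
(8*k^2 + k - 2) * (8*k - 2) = 64*k^3 - 8*k^2 - 18*k + 4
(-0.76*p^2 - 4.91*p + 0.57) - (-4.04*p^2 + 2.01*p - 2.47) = 3.28*p^2 - 6.92*p + 3.04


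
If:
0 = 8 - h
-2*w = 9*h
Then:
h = 8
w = -36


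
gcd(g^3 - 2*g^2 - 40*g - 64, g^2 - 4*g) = 1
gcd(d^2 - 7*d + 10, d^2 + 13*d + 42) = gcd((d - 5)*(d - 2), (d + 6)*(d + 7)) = 1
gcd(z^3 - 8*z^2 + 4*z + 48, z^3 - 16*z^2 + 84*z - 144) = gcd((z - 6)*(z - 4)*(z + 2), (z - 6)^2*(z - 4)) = z^2 - 10*z + 24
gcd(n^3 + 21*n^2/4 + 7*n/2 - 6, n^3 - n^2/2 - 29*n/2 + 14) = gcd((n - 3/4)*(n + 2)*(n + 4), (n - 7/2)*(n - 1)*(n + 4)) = n + 4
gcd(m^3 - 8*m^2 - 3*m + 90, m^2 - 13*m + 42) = m - 6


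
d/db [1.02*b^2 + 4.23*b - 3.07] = 2.04*b + 4.23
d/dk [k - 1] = 1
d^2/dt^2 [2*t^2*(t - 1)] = 12*t - 4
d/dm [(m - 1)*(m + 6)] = 2*m + 5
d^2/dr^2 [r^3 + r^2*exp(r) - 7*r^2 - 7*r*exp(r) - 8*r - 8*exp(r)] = r^2*exp(r) - 3*r*exp(r) + 6*r - 20*exp(r) - 14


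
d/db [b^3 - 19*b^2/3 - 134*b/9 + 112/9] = 3*b^2 - 38*b/3 - 134/9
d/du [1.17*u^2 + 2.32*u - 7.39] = 2.34*u + 2.32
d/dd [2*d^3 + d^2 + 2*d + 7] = 6*d^2 + 2*d + 2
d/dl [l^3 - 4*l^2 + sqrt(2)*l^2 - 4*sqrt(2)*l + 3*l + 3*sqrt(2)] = 3*l^2 - 8*l + 2*sqrt(2)*l - 4*sqrt(2) + 3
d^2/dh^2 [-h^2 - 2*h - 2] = -2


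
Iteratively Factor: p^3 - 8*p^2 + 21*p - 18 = (p - 2)*(p^2 - 6*p + 9) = (p - 3)*(p - 2)*(p - 3)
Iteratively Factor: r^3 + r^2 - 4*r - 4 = (r + 2)*(r^2 - r - 2) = (r + 1)*(r + 2)*(r - 2)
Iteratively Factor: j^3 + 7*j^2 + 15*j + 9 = (j + 1)*(j^2 + 6*j + 9) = (j + 1)*(j + 3)*(j + 3)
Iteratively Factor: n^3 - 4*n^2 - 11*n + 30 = (n + 3)*(n^2 - 7*n + 10) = (n - 5)*(n + 3)*(n - 2)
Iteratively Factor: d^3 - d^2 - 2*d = (d)*(d^2 - d - 2) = d*(d + 1)*(d - 2)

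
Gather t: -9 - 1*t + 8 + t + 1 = 0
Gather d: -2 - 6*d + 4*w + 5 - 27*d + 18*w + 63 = -33*d + 22*w + 66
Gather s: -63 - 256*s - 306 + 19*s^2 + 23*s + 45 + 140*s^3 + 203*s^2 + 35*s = 140*s^3 + 222*s^2 - 198*s - 324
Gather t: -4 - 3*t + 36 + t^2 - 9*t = t^2 - 12*t + 32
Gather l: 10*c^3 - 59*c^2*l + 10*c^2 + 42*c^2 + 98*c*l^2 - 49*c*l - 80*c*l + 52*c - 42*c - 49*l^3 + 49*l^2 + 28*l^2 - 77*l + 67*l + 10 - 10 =10*c^3 + 52*c^2 + 10*c - 49*l^3 + l^2*(98*c + 77) + l*(-59*c^2 - 129*c - 10)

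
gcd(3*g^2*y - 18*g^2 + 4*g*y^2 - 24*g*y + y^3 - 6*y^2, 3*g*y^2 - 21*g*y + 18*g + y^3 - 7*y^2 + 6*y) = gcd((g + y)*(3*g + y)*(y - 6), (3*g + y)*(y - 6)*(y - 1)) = 3*g*y - 18*g + y^2 - 6*y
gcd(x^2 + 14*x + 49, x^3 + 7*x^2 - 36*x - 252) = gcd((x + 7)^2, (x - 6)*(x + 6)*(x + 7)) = x + 7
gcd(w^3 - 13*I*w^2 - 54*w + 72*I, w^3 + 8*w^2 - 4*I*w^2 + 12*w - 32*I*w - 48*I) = w - 4*I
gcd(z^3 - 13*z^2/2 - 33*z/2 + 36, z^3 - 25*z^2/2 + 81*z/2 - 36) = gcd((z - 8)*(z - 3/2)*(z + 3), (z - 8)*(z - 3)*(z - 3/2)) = z^2 - 19*z/2 + 12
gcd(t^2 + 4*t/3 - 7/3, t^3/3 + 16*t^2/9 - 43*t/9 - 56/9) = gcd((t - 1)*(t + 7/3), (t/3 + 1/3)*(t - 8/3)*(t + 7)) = 1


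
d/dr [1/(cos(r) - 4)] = sin(r)/(cos(r) - 4)^2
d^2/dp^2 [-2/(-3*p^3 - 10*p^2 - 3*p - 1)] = 4*(-(9*p + 10)*(3*p^3 + 10*p^2 + 3*p + 1) + (9*p^2 + 20*p + 3)^2)/(3*p^3 + 10*p^2 + 3*p + 1)^3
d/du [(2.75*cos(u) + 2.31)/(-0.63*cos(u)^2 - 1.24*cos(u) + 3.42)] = (1.7325*sin(u)^2 - 2.9106*cos(u) - 14.0019)*sin(u)/(0.63*cos(u)^2 + 1.24*cos(u) - 3.42)^2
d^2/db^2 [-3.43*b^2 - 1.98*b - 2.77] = -6.86000000000000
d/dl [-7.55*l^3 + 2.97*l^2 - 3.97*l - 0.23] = -22.65*l^2 + 5.94*l - 3.97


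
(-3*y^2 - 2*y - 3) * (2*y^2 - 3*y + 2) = -6*y^4 + 5*y^3 - 6*y^2 + 5*y - 6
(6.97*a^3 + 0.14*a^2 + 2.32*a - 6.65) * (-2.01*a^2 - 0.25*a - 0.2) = -14.0097*a^5 - 2.0239*a^4 - 6.0922*a^3 + 12.7585*a^2 + 1.1985*a + 1.33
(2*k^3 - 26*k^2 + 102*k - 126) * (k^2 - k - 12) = 2*k^5 - 28*k^4 + 104*k^3 + 84*k^2 - 1098*k + 1512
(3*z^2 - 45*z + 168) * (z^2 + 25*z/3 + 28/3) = 3*z^4 - 20*z^3 - 179*z^2 + 980*z + 1568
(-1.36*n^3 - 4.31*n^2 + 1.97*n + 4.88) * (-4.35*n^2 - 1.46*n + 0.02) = 5.916*n^5 + 20.7341*n^4 - 2.3041*n^3 - 24.1904*n^2 - 7.0854*n + 0.0976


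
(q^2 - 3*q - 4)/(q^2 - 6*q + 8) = (q + 1)/(q - 2)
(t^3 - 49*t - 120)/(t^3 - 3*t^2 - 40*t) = (t + 3)/t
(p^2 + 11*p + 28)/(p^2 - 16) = (p + 7)/(p - 4)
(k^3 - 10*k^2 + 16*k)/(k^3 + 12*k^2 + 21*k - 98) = k*(k - 8)/(k^2 + 14*k + 49)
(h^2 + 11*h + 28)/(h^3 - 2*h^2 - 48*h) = (h^2 + 11*h + 28)/(h*(h^2 - 2*h - 48))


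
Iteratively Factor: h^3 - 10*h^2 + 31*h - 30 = (h - 3)*(h^2 - 7*h + 10) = (h - 5)*(h - 3)*(h - 2)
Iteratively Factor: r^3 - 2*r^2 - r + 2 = (r + 1)*(r^2 - 3*r + 2) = (r - 2)*(r + 1)*(r - 1)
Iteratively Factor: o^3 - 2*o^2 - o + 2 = (o - 1)*(o^2 - o - 2) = (o - 2)*(o - 1)*(o + 1)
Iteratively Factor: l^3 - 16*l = (l - 4)*(l^2 + 4*l) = l*(l - 4)*(l + 4)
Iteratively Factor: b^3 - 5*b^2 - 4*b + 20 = (b + 2)*(b^2 - 7*b + 10) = (b - 5)*(b + 2)*(b - 2)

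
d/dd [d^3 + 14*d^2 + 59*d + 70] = 3*d^2 + 28*d + 59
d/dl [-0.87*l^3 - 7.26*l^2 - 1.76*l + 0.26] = -2.61*l^2 - 14.52*l - 1.76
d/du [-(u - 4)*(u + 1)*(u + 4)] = -3*u^2 - 2*u + 16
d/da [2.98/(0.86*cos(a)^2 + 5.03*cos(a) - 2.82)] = (5.1256*cos(a) + 14.9894)*sin(a)/(0.86*cos(a)^2 + 5.03*cos(a) - 2.82)^2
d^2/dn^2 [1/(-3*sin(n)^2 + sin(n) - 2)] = (36*sin(n)^4 - 9*sin(n)^3 - 77*sin(n)^2 + 20*sin(n) + 10)/(3*sin(n)^2 - sin(n) + 2)^3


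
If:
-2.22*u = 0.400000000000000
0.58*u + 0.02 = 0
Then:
No Solution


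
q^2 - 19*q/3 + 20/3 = (q - 5)*(q - 4/3)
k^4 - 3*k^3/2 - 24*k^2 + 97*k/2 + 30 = (k - 4)*(k - 3)*(k + 1/2)*(k + 5)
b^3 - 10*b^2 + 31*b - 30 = (b - 5)*(b - 3)*(b - 2)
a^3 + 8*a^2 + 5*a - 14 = (a - 1)*(a + 2)*(a + 7)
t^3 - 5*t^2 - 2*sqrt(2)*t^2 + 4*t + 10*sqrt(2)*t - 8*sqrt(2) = (t - 4)*(t - 1)*(t - 2*sqrt(2))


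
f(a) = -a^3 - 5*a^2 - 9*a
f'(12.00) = -561.00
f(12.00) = -2556.00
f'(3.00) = -66.00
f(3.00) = -99.00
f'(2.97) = -65.16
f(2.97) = -97.03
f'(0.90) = -20.43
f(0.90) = -12.88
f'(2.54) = -53.75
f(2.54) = -71.51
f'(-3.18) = -7.54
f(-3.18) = 10.22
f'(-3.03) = -6.24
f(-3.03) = 9.18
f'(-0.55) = -4.41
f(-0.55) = 3.60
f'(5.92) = -173.34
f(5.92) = -435.99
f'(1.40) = -28.88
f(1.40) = -25.14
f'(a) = -3*a^2 - 10*a - 9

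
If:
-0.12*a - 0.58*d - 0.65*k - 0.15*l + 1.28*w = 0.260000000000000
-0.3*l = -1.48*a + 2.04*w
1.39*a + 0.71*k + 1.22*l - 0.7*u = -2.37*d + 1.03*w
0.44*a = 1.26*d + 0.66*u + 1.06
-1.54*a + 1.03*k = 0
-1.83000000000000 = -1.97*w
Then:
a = 1.20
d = -0.56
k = 1.80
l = -0.38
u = 0.27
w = 0.93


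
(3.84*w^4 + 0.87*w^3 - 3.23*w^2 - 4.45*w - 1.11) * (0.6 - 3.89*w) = -14.9376*w^5 - 1.0803*w^4 + 13.0867*w^3 + 15.3725*w^2 + 1.6479*w - 0.666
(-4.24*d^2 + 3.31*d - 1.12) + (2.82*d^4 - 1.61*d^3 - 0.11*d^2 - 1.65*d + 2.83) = 2.82*d^4 - 1.61*d^3 - 4.35*d^2 + 1.66*d + 1.71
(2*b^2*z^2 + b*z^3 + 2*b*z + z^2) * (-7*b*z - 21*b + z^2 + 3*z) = -14*b^3*z^3 - 42*b^3*z^2 - 5*b^2*z^4 - 15*b^2*z^3 - 14*b^2*z^2 - 42*b^2*z + b*z^5 + 3*b*z^4 - 5*b*z^3 - 15*b*z^2 + z^4 + 3*z^3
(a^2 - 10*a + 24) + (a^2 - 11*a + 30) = 2*a^2 - 21*a + 54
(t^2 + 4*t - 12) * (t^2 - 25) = t^4 + 4*t^3 - 37*t^2 - 100*t + 300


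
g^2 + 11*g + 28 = (g + 4)*(g + 7)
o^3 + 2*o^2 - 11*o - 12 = (o - 3)*(o + 1)*(o + 4)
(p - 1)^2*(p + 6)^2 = p^4 + 10*p^3 + 13*p^2 - 60*p + 36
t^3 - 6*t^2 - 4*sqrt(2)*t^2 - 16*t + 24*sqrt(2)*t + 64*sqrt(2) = (t - 8)*(t + 2)*(t - 4*sqrt(2))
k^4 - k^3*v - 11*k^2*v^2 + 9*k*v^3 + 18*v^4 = (k - 3*v)*(k - 2*v)*(k + v)*(k + 3*v)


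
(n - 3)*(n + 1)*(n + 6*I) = n^3 - 2*n^2 + 6*I*n^2 - 3*n - 12*I*n - 18*I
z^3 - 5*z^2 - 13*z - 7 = (z - 7)*(z + 1)^2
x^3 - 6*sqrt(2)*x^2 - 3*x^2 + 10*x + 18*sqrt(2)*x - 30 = (x - 3)*(x - 5*sqrt(2))*(x - sqrt(2))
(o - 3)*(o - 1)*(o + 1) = o^3 - 3*o^2 - o + 3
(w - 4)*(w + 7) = w^2 + 3*w - 28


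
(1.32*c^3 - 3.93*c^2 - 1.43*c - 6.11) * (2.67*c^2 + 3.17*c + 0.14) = 3.5244*c^5 - 6.3087*c^4 - 16.0914*c^3 - 21.397*c^2 - 19.5689*c - 0.8554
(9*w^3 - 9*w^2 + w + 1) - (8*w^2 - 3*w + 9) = 9*w^3 - 17*w^2 + 4*w - 8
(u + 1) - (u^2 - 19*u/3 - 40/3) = -u^2 + 22*u/3 + 43/3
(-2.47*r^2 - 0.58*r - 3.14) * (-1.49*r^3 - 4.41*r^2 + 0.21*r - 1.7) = 3.6803*r^5 + 11.7569*r^4 + 6.7177*r^3 + 17.9246*r^2 + 0.3266*r + 5.338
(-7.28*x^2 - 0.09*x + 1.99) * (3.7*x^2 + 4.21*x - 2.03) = -26.936*x^4 - 30.9818*x^3 + 21.7625*x^2 + 8.5606*x - 4.0397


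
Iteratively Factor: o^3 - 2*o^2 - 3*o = (o + 1)*(o^2 - 3*o) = (o - 3)*(o + 1)*(o)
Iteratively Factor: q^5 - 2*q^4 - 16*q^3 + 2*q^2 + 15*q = (q - 5)*(q^4 + 3*q^3 - q^2 - 3*q) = (q - 5)*(q + 3)*(q^3 - q) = (q - 5)*(q - 1)*(q + 3)*(q^2 + q) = (q - 5)*(q - 1)*(q + 1)*(q + 3)*(q)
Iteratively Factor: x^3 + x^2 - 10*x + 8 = (x - 2)*(x^2 + 3*x - 4) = (x - 2)*(x - 1)*(x + 4)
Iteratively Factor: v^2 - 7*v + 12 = (v - 4)*(v - 3)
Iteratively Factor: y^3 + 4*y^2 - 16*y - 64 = (y - 4)*(y^2 + 8*y + 16) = (y - 4)*(y + 4)*(y + 4)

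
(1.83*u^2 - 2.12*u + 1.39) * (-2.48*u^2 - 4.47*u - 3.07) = -4.5384*u^4 - 2.9225*u^3 + 0.411099999999999*u^2 + 0.295100000000001*u - 4.2673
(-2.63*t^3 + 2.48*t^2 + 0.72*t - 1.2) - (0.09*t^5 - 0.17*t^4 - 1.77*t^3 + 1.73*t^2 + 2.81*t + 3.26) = -0.09*t^5 + 0.17*t^4 - 0.86*t^3 + 0.75*t^2 - 2.09*t - 4.46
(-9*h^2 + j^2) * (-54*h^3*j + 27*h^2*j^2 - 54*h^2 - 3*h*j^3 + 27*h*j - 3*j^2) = 486*h^5*j - 243*h^4*j^2 + 486*h^4 - 27*h^3*j^3 - 243*h^3*j + 27*h^2*j^4 - 27*h^2*j^2 - 3*h*j^5 + 27*h*j^3 - 3*j^4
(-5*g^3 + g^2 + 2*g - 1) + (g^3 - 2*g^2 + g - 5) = -4*g^3 - g^2 + 3*g - 6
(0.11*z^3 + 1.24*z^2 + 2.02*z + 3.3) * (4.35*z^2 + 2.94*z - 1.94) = 0.4785*z^5 + 5.7174*z^4 + 12.2192*z^3 + 17.8882*z^2 + 5.7832*z - 6.402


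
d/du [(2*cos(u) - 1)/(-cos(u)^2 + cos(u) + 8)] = (2*cos(u) - cos(2*u) - 18)*sin(u)/(sin(u)^2 + cos(u) + 7)^2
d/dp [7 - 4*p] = -4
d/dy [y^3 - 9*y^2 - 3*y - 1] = 3*y^2 - 18*y - 3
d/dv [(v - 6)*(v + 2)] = 2*v - 4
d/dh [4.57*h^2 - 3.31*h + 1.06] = 9.14*h - 3.31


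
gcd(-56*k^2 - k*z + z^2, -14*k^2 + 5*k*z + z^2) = 7*k + z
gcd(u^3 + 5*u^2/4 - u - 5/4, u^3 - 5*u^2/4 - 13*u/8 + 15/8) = u^2 + u/4 - 5/4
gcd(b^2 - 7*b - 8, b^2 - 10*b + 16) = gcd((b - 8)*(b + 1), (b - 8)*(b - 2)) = b - 8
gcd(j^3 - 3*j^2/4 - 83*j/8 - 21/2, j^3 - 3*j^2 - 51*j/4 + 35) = j - 4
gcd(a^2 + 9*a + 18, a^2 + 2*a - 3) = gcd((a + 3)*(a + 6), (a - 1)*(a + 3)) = a + 3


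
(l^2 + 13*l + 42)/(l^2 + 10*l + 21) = (l + 6)/(l + 3)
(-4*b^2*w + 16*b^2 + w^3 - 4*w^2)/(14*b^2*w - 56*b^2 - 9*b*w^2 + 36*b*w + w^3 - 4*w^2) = (2*b + w)/(-7*b + w)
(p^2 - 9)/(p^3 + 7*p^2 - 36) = (p - 3)/(p^2 + 4*p - 12)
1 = 1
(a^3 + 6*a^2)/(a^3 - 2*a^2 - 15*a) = a*(a + 6)/(a^2 - 2*a - 15)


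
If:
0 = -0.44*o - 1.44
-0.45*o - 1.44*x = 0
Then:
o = -3.27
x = 1.02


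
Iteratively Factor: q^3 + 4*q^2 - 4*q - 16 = (q - 2)*(q^2 + 6*q + 8) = (q - 2)*(q + 4)*(q + 2)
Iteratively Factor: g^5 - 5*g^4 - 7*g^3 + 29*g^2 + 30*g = (g - 5)*(g^4 - 7*g^2 - 6*g) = (g - 5)*(g + 1)*(g^3 - g^2 - 6*g) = g*(g - 5)*(g + 1)*(g^2 - g - 6) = g*(g - 5)*(g + 1)*(g + 2)*(g - 3)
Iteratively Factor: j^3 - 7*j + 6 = (j - 2)*(j^2 + 2*j - 3) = (j - 2)*(j + 3)*(j - 1)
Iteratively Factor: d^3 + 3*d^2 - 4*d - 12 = (d - 2)*(d^2 + 5*d + 6) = (d - 2)*(d + 3)*(d + 2)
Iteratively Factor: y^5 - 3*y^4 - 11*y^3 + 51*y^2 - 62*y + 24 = (y - 3)*(y^4 - 11*y^2 + 18*y - 8) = (y - 3)*(y - 2)*(y^3 + 2*y^2 - 7*y + 4) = (y - 3)*(y - 2)*(y + 4)*(y^2 - 2*y + 1) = (y - 3)*(y - 2)*(y - 1)*(y + 4)*(y - 1)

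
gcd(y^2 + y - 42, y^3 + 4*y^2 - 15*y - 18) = 1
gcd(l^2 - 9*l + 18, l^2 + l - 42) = l - 6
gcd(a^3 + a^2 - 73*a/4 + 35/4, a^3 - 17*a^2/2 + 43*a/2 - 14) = a - 7/2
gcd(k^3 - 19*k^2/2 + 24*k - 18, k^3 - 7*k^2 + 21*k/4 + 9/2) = k^2 - 15*k/2 + 9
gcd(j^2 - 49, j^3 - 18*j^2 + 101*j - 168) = j - 7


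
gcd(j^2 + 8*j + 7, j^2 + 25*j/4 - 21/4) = j + 7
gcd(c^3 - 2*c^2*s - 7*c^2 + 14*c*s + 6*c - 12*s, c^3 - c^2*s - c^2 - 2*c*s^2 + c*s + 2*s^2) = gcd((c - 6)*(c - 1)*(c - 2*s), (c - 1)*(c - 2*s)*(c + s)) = -c^2 + 2*c*s + c - 2*s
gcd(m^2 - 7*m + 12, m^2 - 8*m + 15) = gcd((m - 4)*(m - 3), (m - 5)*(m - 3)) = m - 3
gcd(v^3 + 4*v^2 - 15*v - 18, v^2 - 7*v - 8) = v + 1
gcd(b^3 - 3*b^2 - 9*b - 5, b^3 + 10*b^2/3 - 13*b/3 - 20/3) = b + 1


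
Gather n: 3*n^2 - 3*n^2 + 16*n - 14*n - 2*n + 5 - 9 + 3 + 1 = 0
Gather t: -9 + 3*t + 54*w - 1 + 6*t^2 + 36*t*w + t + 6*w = 6*t^2 + t*(36*w + 4) + 60*w - 10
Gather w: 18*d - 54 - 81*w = 18*d - 81*w - 54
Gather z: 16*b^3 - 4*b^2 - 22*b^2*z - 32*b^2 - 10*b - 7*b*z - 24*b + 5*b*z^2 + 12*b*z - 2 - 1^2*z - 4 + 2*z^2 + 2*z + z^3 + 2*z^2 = 16*b^3 - 36*b^2 - 34*b + z^3 + z^2*(5*b + 4) + z*(-22*b^2 + 5*b + 1) - 6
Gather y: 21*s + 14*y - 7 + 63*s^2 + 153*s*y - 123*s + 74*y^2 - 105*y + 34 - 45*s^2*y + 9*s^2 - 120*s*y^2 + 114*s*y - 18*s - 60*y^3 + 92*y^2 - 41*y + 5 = 72*s^2 - 120*s - 60*y^3 + y^2*(166 - 120*s) + y*(-45*s^2 + 267*s - 132) + 32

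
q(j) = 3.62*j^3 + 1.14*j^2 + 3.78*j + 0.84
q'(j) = 10.86*j^2 + 2.28*j + 3.78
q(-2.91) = -89.71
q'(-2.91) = 89.11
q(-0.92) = -4.49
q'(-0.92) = 10.87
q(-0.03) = 0.73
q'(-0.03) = 3.72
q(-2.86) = -85.33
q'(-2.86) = 86.09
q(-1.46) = -13.51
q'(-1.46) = 23.60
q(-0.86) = -3.87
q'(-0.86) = 9.85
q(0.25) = 1.91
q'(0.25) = 5.03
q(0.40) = 2.77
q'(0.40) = 6.43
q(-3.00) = -97.98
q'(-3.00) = 94.68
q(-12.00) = -6135.72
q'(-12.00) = 1540.26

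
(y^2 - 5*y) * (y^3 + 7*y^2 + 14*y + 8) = y^5 + 2*y^4 - 21*y^3 - 62*y^2 - 40*y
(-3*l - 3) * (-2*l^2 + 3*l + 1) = 6*l^3 - 3*l^2 - 12*l - 3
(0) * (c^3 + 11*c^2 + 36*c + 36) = 0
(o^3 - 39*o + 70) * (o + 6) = o^4 + 6*o^3 - 39*o^2 - 164*o + 420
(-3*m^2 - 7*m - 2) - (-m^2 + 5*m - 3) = -2*m^2 - 12*m + 1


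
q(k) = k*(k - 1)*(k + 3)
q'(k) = k*(k - 1) + k*(k + 3) + (k - 1)*(k + 3)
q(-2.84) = 1.74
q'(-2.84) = 9.84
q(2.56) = 22.20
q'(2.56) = 26.90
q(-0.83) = 3.30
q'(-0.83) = -4.25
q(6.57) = 350.21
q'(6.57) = 152.77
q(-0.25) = 0.86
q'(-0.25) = -3.81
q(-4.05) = -21.48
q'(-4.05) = 30.01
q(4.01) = 84.61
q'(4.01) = 61.28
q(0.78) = -0.65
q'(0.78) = 1.95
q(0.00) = 0.00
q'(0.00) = -3.00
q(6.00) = 270.00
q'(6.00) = 129.00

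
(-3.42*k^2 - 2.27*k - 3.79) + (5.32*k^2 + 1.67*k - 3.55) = 1.9*k^2 - 0.6*k - 7.34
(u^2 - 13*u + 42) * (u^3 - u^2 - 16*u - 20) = u^5 - 14*u^4 + 39*u^3 + 146*u^2 - 412*u - 840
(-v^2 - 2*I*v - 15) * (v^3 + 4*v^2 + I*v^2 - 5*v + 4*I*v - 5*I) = -v^5 - 4*v^4 - 3*I*v^4 - 8*v^3 - 12*I*v^3 - 52*v^2 + 65*v - 60*I*v + 75*I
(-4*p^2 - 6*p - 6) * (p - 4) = -4*p^3 + 10*p^2 + 18*p + 24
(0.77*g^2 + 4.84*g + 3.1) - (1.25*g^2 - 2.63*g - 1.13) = -0.48*g^2 + 7.47*g + 4.23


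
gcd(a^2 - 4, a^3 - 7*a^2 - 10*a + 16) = a + 2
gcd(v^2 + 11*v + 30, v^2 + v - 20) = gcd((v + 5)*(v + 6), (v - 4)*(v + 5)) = v + 5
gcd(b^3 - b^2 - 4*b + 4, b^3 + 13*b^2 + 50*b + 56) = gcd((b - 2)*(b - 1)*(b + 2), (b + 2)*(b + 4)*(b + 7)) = b + 2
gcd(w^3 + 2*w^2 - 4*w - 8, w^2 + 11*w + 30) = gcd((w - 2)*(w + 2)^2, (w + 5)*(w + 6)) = 1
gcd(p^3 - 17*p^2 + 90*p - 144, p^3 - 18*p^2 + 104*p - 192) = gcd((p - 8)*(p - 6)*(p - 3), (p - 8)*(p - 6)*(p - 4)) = p^2 - 14*p + 48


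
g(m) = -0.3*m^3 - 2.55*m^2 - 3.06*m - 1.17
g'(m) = -0.9*m^2 - 5.1*m - 3.06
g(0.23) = -2.01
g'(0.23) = -4.28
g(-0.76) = -0.19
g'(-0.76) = 0.30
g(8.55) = -401.25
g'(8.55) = -112.46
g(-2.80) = -6.01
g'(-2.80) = 4.16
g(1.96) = -19.22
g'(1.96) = -16.51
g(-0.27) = -0.52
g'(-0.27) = -1.75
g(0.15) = -1.69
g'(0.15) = -3.85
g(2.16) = -22.70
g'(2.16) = -18.28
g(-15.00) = 483.48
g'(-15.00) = -129.06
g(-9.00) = 38.52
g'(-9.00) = -30.06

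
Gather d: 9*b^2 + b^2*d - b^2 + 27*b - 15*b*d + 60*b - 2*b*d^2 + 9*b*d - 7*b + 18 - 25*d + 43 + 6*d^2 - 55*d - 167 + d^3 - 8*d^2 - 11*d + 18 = 8*b^2 + 80*b + d^3 + d^2*(-2*b - 2) + d*(b^2 - 6*b - 91) - 88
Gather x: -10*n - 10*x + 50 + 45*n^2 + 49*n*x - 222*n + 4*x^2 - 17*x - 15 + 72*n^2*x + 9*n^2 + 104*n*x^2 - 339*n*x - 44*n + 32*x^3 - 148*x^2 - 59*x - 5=54*n^2 - 276*n + 32*x^3 + x^2*(104*n - 144) + x*(72*n^2 - 290*n - 86) + 30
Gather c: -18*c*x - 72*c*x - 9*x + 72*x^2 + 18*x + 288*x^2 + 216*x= -90*c*x + 360*x^2 + 225*x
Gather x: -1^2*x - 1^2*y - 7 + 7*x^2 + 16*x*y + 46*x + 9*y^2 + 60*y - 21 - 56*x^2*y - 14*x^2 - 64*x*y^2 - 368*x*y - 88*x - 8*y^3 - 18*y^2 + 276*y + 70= x^2*(-56*y - 7) + x*(-64*y^2 - 352*y - 43) - 8*y^3 - 9*y^2 + 335*y + 42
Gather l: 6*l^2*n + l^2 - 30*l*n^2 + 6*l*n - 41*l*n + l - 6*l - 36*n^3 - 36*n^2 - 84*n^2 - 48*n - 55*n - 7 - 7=l^2*(6*n + 1) + l*(-30*n^2 - 35*n - 5) - 36*n^3 - 120*n^2 - 103*n - 14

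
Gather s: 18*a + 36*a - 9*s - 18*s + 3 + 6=54*a - 27*s + 9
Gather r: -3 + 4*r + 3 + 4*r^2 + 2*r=4*r^2 + 6*r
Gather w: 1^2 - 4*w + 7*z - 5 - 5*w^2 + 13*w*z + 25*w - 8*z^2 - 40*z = -5*w^2 + w*(13*z + 21) - 8*z^2 - 33*z - 4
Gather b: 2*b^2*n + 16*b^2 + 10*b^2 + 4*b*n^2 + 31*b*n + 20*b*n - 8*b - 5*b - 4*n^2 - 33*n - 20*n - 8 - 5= b^2*(2*n + 26) + b*(4*n^2 + 51*n - 13) - 4*n^2 - 53*n - 13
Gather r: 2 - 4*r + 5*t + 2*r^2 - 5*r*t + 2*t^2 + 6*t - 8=2*r^2 + r*(-5*t - 4) + 2*t^2 + 11*t - 6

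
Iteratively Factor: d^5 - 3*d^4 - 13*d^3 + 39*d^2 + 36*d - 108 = (d - 3)*(d^4 - 13*d^2 + 36) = (d - 3)*(d + 3)*(d^3 - 3*d^2 - 4*d + 12) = (d - 3)*(d - 2)*(d + 3)*(d^2 - d - 6) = (d - 3)*(d - 2)*(d + 2)*(d + 3)*(d - 3)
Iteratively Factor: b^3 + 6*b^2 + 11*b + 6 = (b + 1)*(b^2 + 5*b + 6) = (b + 1)*(b + 3)*(b + 2)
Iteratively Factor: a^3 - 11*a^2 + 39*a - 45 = (a - 3)*(a^2 - 8*a + 15) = (a - 5)*(a - 3)*(a - 3)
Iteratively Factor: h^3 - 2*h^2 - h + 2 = (h - 2)*(h^2 - 1) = (h - 2)*(h - 1)*(h + 1)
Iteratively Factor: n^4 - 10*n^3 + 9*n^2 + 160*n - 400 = (n + 4)*(n^3 - 14*n^2 + 65*n - 100) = (n - 4)*(n + 4)*(n^2 - 10*n + 25) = (n - 5)*(n - 4)*(n + 4)*(n - 5)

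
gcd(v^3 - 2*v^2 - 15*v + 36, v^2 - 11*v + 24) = v - 3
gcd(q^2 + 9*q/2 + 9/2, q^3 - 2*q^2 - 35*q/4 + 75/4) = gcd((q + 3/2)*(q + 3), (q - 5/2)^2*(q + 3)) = q + 3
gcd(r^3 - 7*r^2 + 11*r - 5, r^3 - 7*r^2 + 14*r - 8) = r - 1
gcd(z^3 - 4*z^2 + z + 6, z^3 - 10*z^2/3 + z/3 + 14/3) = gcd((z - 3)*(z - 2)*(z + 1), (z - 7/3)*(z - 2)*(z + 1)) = z^2 - z - 2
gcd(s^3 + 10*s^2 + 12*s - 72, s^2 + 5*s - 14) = s - 2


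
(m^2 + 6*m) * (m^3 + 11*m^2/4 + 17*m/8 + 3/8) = m^5 + 35*m^4/4 + 149*m^3/8 + 105*m^2/8 + 9*m/4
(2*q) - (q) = q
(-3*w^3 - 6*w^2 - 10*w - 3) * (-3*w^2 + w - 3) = 9*w^5 + 15*w^4 + 33*w^3 + 17*w^2 + 27*w + 9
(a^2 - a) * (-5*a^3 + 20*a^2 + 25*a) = -5*a^5 + 25*a^4 + 5*a^3 - 25*a^2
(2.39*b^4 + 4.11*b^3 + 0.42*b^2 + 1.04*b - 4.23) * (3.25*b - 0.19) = 7.7675*b^5 + 12.9034*b^4 + 0.5841*b^3 + 3.3002*b^2 - 13.9451*b + 0.8037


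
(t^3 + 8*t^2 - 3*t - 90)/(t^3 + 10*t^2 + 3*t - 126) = (t + 5)/(t + 7)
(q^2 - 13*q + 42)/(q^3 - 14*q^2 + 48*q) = (q - 7)/(q*(q - 8))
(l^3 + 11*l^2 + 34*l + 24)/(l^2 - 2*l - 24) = (l^2 + 7*l + 6)/(l - 6)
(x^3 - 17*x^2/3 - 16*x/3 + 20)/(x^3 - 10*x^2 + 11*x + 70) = (x^2 - 23*x/3 + 10)/(x^2 - 12*x + 35)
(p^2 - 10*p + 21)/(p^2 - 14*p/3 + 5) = 3*(p - 7)/(3*p - 5)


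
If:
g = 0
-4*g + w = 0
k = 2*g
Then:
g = 0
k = 0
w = 0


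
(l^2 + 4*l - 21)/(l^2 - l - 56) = (l - 3)/(l - 8)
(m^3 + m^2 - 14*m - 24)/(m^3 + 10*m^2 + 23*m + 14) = (m^2 - m - 12)/(m^2 + 8*m + 7)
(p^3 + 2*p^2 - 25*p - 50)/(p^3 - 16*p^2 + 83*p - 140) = (p^2 + 7*p + 10)/(p^2 - 11*p + 28)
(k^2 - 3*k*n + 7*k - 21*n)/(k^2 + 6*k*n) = (k^2 - 3*k*n + 7*k - 21*n)/(k*(k + 6*n))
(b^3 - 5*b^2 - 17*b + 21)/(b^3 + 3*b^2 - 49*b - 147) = (b - 1)/(b + 7)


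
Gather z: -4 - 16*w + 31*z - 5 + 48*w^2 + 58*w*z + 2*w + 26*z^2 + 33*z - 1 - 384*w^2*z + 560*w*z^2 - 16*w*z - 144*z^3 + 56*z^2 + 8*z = 48*w^2 - 14*w - 144*z^3 + z^2*(560*w + 82) + z*(-384*w^2 + 42*w + 72) - 10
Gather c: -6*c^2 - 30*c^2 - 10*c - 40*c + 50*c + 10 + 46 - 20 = 36 - 36*c^2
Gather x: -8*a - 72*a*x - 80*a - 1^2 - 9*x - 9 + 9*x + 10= -72*a*x - 88*a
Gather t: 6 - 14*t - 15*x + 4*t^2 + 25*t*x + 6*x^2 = 4*t^2 + t*(25*x - 14) + 6*x^2 - 15*x + 6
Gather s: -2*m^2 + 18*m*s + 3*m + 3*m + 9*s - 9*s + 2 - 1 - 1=-2*m^2 + 18*m*s + 6*m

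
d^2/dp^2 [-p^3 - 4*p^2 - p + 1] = -6*p - 8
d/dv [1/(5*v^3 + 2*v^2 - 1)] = v*(-15*v - 4)/(5*v^3 + 2*v^2 - 1)^2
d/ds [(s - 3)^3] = 3*(s - 3)^2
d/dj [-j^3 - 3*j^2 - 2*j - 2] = -3*j^2 - 6*j - 2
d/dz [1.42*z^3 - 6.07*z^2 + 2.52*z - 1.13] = 4.26*z^2 - 12.14*z + 2.52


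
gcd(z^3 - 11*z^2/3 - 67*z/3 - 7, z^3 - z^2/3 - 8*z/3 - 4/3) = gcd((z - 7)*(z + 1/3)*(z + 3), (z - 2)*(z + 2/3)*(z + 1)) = 1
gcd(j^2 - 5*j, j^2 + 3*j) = j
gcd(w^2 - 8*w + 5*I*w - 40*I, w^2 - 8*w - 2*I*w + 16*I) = w - 8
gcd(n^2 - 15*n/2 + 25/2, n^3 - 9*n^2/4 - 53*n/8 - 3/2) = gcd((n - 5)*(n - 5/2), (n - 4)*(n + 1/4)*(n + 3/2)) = 1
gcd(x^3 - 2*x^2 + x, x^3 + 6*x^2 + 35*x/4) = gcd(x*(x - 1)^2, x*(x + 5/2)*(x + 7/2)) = x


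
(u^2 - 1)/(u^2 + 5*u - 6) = (u + 1)/(u + 6)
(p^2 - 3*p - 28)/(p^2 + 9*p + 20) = (p - 7)/(p + 5)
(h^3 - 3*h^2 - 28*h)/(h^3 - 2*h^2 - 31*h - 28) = h/(h + 1)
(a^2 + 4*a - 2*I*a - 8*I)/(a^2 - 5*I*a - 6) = (a + 4)/(a - 3*I)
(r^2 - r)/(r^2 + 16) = r*(r - 1)/(r^2 + 16)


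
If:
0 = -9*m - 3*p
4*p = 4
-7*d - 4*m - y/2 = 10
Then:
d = -y/14 - 26/21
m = -1/3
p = 1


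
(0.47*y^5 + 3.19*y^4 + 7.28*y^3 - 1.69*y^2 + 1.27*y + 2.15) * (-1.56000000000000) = -0.7332*y^5 - 4.9764*y^4 - 11.3568*y^3 + 2.6364*y^2 - 1.9812*y - 3.354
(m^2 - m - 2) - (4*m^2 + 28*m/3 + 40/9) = -3*m^2 - 31*m/3 - 58/9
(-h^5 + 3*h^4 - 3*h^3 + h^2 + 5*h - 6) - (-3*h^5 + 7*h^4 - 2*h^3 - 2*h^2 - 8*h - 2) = 2*h^5 - 4*h^4 - h^3 + 3*h^2 + 13*h - 4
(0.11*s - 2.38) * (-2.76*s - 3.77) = -0.3036*s^2 + 6.1541*s + 8.9726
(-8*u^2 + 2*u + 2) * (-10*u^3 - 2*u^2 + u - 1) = 80*u^5 - 4*u^4 - 32*u^3 + 6*u^2 - 2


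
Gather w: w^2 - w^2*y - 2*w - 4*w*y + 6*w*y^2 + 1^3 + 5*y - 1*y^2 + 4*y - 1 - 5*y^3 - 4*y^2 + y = w^2*(1 - y) + w*(6*y^2 - 4*y - 2) - 5*y^3 - 5*y^2 + 10*y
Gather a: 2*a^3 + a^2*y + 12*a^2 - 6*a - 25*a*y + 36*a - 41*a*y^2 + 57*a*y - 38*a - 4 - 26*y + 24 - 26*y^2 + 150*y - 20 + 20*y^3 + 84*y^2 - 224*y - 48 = 2*a^3 + a^2*(y + 12) + a*(-41*y^2 + 32*y - 8) + 20*y^3 + 58*y^2 - 100*y - 48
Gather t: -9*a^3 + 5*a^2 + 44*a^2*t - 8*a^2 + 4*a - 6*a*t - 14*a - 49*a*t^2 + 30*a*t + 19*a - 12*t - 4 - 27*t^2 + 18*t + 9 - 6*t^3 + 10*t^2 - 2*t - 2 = -9*a^3 - 3*a^2 + 9*a - 6*t^3 + t^2*(-49*a - 17) + t*(44*a^2 + 24*a + 4) + 3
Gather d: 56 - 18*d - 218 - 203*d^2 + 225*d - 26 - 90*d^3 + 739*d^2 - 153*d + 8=-90*d^3 + 536*d^2 + 54*d - 180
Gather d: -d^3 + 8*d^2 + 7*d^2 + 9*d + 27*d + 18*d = -d^3 + 15*d^2 + 54*d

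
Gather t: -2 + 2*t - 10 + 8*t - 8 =10*t - 20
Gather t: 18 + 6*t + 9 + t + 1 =7*t + 28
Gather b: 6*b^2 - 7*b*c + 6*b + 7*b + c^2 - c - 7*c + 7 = 6*b^2 + b*(13 - 7*c) + c^2 - 8*c + 7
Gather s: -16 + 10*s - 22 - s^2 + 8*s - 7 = -s^2 + 18*s - 45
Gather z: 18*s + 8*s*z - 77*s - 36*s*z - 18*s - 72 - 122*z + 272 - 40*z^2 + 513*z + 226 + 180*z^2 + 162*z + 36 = -77*s + 140*z^2 + z*(553 - 28*s) + 462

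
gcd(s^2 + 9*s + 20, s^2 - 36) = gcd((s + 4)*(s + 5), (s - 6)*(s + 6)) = 1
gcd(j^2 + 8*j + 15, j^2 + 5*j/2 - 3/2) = j + 3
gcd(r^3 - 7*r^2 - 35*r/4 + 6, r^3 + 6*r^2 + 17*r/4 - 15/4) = r^2 + r - 3/4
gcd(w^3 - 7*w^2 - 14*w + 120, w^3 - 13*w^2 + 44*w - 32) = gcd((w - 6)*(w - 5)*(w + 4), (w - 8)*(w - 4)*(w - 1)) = 1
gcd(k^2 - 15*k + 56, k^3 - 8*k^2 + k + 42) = k - 7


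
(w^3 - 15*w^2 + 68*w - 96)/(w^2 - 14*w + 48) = (w^2 - 7*w + 12)/(w - 6)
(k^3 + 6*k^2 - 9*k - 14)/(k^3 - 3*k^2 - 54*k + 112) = (k + 1)/(k - 8)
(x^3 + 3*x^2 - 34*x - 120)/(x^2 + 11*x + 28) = (x^2 - x - 30)/(x + 7)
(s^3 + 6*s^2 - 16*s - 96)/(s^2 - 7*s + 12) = (s^2 + 10*s + 24)/(s - 3)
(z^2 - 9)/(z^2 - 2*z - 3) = (z + 3)/(z + 1)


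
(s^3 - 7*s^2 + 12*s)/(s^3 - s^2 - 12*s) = (s - 3)/(s + 3)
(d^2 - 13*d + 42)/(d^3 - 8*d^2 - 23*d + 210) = 1/(d + 5)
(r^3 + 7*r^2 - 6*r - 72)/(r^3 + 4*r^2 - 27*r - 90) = (r^2 + r - 12)/(r^2 - 2*r - 15)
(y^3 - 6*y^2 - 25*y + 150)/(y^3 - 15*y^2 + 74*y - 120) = (y + 5)/(y - 4)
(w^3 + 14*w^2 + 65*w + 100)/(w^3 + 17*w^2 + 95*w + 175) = (w + 4)/(w + 7)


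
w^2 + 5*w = w*(w + 5)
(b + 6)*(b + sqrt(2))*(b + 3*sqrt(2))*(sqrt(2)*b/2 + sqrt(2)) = sqrt(2)*b^4/2 + 4*b^3 + 4*sqrt(2)*b^3 + 9*sqrt(2)*b^2 + 32*b^2 + 24*sqrt(2)*b + 48*b + 36*sqrt(2)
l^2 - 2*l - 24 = (l - 6)*(l + 4)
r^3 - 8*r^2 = r^2*(r - 8)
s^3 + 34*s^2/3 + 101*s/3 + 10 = (s + 1/3)*(s + 5)*(s + 6)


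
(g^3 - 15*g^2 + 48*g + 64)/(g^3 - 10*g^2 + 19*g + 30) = (g^2 - 16*g + 64)/(g^2 - 11*g + 30)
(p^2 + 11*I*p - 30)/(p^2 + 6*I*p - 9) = (p^2 + 11*I*p - 30)/(p^2 + 6*I*p - 9)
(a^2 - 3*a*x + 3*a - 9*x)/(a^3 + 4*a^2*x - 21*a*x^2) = (a + 3)/(a*(a + 7*x))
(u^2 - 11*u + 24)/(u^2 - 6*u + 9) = (u - 8)/(u - 3)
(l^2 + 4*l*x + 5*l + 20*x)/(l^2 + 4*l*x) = (l + 5)/l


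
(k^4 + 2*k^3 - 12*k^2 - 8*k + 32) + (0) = k^4 + 2*k^3 - 12*k^2 - 8*k + 32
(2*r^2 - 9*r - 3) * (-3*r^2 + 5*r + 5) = -6*r^4 + 37*r^3 - 26*r^2 - 60*r - 15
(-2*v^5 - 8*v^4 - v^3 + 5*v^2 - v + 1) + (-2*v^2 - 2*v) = -2*v^5 - 8*v^4 - v^3 + 3*v^2 - 3*v + 1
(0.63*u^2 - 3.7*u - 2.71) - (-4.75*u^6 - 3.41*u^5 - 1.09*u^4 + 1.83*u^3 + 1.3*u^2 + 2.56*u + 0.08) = 4.75*u^6 + 3.41*u^5 + 1.09*u^4 - 1.83*u^3 - 0.67*u^2 - 6.26*u - 2.79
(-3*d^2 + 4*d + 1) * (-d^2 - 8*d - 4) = 3*d^4 + 20*d^3 - 21*d^2 - 24*d - 4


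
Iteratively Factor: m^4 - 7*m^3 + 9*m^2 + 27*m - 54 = (m + 2)*(m^3 - 9*m^2 + 27*m - 27) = (m - 3)*(m + 2)*(m^2 - 6*m + 9) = (m - 3)^2*(m + 2)*(m - 3)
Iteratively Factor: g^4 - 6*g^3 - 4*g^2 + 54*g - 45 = (g - 5)*(g^3 - g^2 - 9*g + 9) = (g - 5)*(g - 3)*(g^2 + 2*g - 3) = (g - 5)*(g - 3)*(g + 3)*(g - 1)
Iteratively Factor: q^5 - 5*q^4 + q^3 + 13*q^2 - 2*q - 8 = (q - 4)*(q^4 - q^3 - 3*q^2 + q + 2) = (q - 4)*(q - 1)*(q^3 - 3*q - 2) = (q - 4)*(q - 2)*(q - 1)*(q^2 + 2*q + 1) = (q - 4)*(q - 2)*(q - 1)*(q + 1)*(q + 1)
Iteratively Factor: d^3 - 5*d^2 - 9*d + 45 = (d - 3)*(d^2 - 2*d - 15) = (d - 5)*(d - 3)*(d + 3)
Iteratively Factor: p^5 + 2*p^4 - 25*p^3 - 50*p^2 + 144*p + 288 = (p - 4)*(p^4 + 6*p^3 - p^2 - 54*p - 72) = (p - 4)*(p + 2)*(p^3 + 4*p^2 - 9*p - 36) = (p - 4)*(p + 2)*(p + 4)*(p^2 - 9) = (p - 4)*(p - 3)*(p + 2)*(p + 4)*(p + 3)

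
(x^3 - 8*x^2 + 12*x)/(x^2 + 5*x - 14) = x*(x - 6)/(x + 7)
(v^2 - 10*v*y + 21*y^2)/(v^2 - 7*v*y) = (v - 3*y)/v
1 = 1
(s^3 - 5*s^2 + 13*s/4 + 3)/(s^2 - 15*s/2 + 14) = (4*s^2 - 4*s - 3)/(2*(2*s - 7))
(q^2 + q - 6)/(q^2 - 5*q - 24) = (q - 2)/(q - 8)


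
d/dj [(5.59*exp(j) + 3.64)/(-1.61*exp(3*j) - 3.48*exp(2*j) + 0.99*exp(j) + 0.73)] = (17.9998*exp(3*j) + 37.0344*exp(2*j) + 25.3344*exp(j) + 0.4771)*exp(j)/(2.5921*exp(6*j) + 11.2056*exp(5*j) + 8.9226*exp(4*j) - 9.241*exp(3*j) - 4.1007*exp(2*j) + 1.4454*exp(j) + 0.5329)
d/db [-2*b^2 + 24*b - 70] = 24 - 4*b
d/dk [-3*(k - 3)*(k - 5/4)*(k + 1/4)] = -9*k^2 + 24*k - 129/16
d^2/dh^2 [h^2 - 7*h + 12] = 2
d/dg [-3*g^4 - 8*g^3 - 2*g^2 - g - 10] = -12*g^3 - 24*g^2 - 4*g - 1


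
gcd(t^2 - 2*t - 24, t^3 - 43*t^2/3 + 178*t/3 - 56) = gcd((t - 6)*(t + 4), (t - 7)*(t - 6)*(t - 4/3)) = t - 6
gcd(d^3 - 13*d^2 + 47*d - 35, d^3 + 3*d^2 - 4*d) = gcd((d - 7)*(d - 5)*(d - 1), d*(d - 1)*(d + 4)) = d - 1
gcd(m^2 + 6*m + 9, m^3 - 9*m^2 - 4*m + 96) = m + 3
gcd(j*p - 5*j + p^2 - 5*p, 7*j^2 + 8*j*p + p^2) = j + p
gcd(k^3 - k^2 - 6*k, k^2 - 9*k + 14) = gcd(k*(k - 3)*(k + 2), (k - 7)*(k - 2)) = 1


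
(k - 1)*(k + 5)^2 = k^3 + 9*k^2 + 15*k - 25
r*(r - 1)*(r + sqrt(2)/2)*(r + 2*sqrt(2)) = r^4 - r^3 + 5*sqrt(2)*r^3/2 - 5*sqrt(2)*r^2/2 + 2*r^2 - 2*r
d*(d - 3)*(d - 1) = d^3 - 4*d^2 + 3*d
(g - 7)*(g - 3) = g^2 - 10*g + 21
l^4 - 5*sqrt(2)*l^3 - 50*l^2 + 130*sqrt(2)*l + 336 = (l - 7*sqrt(2))*(l - 3*sqrt(2))*(l + sqrt(2))*(l + 4*sqrt(2))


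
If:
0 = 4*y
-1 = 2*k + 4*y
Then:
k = -1/2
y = 0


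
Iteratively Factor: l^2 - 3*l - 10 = (l - 5)*(l + 2)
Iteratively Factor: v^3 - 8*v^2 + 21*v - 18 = (v - 3)*(v^2 - 5*v + 6) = (v - 3)*(v - 2)*(v - 3)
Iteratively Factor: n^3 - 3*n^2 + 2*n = (n - 1)*(n^2 - 2*n) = (n - 2)*(n - 1)*(n)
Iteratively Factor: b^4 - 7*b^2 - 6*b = (b - 3)*(b^3 + 3*b^2 + 2*b) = b*(b - 3)*(b^2 + 3*b + 2) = b*(b - 3)*(b + 1)*(b + 2)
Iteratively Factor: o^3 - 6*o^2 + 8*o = (o)*(o^2 - 6*o + 8) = o*(o - 2)*(o - 4)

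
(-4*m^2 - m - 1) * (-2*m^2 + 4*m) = 8*m^4 - 14*m^3 - 2*m^2 - 4*m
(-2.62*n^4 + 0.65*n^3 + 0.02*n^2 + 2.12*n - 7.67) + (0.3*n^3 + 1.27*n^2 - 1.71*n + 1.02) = -2.62*n^4 + 0.95*n^3 + 1.29*n^2 + 0.41*n - 6.65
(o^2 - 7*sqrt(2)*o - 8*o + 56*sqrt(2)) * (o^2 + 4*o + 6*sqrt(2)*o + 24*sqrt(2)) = o^4 - 4*o^3 - sqrt(2)*o^3 - 116*o^2 + 4*sqrt(2)*o^2 + 32*sqrt(2)*o + 336*o + 2688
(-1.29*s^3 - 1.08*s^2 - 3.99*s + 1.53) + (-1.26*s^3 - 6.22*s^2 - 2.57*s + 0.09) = -2.55*s^3 - 7.3*s^2 - 6.56*s + 1.62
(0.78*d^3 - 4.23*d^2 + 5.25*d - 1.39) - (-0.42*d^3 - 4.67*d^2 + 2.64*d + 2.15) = 1.2*d^3 + 0.44*d^2 + 2.61*d - 3.54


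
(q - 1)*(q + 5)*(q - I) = q^3 + 4*q^2 - I*q^2 - 5*q - 4*I*q + 5*I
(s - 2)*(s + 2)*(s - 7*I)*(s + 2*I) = s^4 - 5*I*s^3 + 10*s^2 + 20*I*s - 56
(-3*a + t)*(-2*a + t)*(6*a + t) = 36*a^3 - 24*a^2*t + a*t^2 + t^3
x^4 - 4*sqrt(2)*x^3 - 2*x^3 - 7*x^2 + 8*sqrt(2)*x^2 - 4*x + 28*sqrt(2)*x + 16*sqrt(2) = (x - 4)*(x + 1)^2*(x - 4*sqrt(2))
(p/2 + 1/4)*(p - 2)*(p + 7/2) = p^3/2 + p^2 - 25*p/8 - 7/4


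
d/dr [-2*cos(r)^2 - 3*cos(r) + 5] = (4*cos(r) + 3)*sin(r)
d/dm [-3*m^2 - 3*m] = -6*m - 3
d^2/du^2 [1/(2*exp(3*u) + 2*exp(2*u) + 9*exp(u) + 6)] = (2*(6*exp(2*u) + 4*exp(u) + 9)^2*exp(u) - (18*exp(2*u) + 8*exp(u) + 9)*(2*exp(3*u) + 2*exp(2*u) + 9*exp(u) + 6))*exp(u)/(2*exp(3*u) + 2*exp(2*u) + 9*exp(u) + 6)^3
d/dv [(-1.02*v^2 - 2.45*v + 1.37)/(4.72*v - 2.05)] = (-4.8144*v^2 + 4.182*v - 1.4439)/(22.2784*v^2 - 19.352*v + 4.2025)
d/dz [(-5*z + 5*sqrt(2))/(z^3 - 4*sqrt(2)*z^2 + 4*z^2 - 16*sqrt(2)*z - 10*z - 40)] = 5*(-z^3 - 4*z^2 + 4*sqrt(2)*z^2 + 10*z + 16*sqrt(2)*z - (z - sqrt(2))*(-3*z^2 - 8*z + 8*sqrt(2)*z + 10 + 16*sqrt(2)) + 40)/(-z^3 - 4*z^2 + 4*sqrt(2)*z^2 + 10*z + 16*sqrt(2)*z + 40)^2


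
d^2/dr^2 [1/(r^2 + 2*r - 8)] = 2*(-r^2 - 2*r + 4*(r + 1)^2 + 8)/(r^2 + 2*r - 8)^3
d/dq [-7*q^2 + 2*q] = 2 - 14*q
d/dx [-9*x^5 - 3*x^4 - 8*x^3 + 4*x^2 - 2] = x*(-45*x^3 - 12*x^2 - 24*x + 8)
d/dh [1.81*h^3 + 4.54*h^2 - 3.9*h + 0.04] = 5.43*h^2 + 9.08*h - 3.9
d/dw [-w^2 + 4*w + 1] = 4 - 2*w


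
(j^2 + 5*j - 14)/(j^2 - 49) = (j - 2)/(j - 7)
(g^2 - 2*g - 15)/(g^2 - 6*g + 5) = (g + 3)/(g - 1)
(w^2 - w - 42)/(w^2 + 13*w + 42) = (w - 7)/(w + 7)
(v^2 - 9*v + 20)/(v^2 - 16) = (v - 5)/(v + 4)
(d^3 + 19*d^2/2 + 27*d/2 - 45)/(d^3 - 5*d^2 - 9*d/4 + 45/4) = 2*(d^2 + 11*d + 30)/(2*d^2 - 7*d - 15)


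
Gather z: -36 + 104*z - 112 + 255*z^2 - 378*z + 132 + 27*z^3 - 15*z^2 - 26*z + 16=27*z^3 + 240*z^2 - 300*z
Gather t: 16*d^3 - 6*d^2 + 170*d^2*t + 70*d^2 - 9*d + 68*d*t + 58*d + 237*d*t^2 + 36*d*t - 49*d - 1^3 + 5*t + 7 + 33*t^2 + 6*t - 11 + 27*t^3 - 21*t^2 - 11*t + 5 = 16*d^3 + 64*d^2 + 27*t^3 + t^2*(237*d + 12) + t*(170*d^2 + 104*d)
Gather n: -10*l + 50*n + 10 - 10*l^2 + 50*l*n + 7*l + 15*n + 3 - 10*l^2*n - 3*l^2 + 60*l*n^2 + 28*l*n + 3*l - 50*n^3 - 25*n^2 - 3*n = -13*l^2 - 50*n^3 + n^2*(60*l - 25) + n*(-10*l^2 + 78*l + 62) + 13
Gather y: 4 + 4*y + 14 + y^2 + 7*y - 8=y^2 + 11*y + 10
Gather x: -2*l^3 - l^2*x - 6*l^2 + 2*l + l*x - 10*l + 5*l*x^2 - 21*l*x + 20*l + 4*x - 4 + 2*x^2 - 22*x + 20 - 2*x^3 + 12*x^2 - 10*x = -2*l^3 - 6*l^2 + 12*l - 2*x^3 + x^2*(5*l + 14) + x*(-l^2 - 20*l - 28) + 16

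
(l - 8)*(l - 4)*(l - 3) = l^3 - 15*l^2 + 68*l - 96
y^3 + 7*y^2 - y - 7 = (y - 1)*(y + 1)*(y + 7)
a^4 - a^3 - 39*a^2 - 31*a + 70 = (a - 7)*(a - 1)*(a + 2)*(a + 5)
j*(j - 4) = j^2 - 4*j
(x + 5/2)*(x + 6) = x^2 + 17*x/2 + 15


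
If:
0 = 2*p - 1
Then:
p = 1/2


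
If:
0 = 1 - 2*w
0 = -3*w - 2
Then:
No Solution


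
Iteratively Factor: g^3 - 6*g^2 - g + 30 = (g + 2)*(g^2 - 8*g + 15) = (g - 5)*(g + 2)*(g - 3)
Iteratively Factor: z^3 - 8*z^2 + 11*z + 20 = (z - 4)*(z^2 - 4*z - 5) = (z - 5)*(z - 4)*(z + 1)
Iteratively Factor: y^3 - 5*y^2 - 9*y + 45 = (y + 3)*(y^2 - 8*y + 15) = (y - 3)*(y + 3)*(y - 5)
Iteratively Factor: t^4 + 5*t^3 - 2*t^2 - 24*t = (t + 3)*(t^3 + 2*t^2 - 8*t) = (t + 3)*(t + 4)*(t^2 - 2*t) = t*(t + 3)*(t + 4)*(t - 2)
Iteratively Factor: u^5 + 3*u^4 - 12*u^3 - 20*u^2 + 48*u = (u - 2)*(u^4 + 5*u^3 - 2*u^2 - 24*u) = (u - 2)^2*(u^3 + 7*u^2 + 12*u) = (u - 2)^2*(u + 4)*(u^2 + 3*u) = (u - 2)^2*(u + 3)*(u + 4)*(u)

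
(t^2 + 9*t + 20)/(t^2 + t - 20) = (t + 4)/(t - 4)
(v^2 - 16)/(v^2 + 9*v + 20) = (v - 4)/(v + 5)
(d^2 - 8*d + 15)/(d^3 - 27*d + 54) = (d - 5)/(d^2 + 3*d - 18)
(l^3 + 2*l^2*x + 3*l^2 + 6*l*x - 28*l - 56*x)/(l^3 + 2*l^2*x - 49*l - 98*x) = (l - 4)/(l - 7)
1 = 1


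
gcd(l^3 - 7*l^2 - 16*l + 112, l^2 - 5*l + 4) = l - 4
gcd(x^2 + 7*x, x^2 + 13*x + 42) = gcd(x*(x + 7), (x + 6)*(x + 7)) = x + 7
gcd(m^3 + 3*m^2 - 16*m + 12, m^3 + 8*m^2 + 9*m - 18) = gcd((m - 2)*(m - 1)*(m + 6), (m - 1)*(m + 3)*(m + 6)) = m^2 + 5*m - 6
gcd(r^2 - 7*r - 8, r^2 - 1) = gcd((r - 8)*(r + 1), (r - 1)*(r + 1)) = r + 1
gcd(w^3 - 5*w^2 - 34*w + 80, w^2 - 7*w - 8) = w - 8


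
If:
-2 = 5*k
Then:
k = -2/5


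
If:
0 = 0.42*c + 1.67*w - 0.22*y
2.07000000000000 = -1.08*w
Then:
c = 0.523809523809524*y + 7.62103174603175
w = -1.92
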